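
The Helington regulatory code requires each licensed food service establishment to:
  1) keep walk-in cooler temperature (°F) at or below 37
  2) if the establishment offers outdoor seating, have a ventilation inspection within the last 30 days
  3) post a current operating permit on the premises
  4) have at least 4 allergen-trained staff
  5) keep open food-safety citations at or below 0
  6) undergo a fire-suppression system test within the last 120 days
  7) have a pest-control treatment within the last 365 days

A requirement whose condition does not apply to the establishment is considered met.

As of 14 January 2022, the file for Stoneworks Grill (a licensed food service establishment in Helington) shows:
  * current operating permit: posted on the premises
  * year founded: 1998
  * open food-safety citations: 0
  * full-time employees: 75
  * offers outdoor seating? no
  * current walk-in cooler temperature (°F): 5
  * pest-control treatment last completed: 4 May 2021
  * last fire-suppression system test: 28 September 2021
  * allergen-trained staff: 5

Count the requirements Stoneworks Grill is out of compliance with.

1. walk-in cooler temperature (°F) 5 ≤ 37 → met
2. condition 'offers outdoor seating' does not hold → requirement n/a → met
3. current operating permit present → met
4. allergen-trained staff 5 ≥ 4 → met
5. open food-safety citations 0 ≤ 0 → met
6. fire-suppression system test 108 days ago vs limit 120 → met
7. pest-control treatment 255 days ago vs limit 365 → met
Not met: 0 of 7

0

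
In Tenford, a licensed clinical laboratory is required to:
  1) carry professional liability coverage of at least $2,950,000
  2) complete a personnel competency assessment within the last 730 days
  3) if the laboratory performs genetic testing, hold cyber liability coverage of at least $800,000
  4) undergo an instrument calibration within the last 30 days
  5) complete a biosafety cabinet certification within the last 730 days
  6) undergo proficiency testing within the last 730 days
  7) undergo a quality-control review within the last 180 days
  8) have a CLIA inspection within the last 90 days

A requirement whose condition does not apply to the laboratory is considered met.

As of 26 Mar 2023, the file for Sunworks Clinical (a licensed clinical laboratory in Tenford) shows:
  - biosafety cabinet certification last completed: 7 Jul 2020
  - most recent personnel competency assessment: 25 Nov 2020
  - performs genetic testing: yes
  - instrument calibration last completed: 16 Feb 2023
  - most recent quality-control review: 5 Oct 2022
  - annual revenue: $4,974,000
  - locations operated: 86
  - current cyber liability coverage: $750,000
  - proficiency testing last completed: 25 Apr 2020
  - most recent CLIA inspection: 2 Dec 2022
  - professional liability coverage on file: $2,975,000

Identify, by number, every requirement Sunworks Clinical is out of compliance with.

2, 3, 4, 5, 6, 8

1. professional liability coverage $2,975,000 ≥ $2,950,000 → met
2. personnel competency assessment 851 days ago vs limit 730 → not met
3. condition 'performs genetic testing' holds; cyber liability coverage $750,000 < $800,000 → not met
4. instrument calibration 38 days ago vs limit 30 → not met
5. biosafety cabinet certification 992 days ago vs limit 730 → not met
6. proficiency testing 1065 days ago vs limit 730 → not met
7. quality-control review 172 days ago vs limit 180 → met
8. CLIA inspection 114 days ago vs limit 90 → not met
Not met: 2, 3, 4, 5, 6, 8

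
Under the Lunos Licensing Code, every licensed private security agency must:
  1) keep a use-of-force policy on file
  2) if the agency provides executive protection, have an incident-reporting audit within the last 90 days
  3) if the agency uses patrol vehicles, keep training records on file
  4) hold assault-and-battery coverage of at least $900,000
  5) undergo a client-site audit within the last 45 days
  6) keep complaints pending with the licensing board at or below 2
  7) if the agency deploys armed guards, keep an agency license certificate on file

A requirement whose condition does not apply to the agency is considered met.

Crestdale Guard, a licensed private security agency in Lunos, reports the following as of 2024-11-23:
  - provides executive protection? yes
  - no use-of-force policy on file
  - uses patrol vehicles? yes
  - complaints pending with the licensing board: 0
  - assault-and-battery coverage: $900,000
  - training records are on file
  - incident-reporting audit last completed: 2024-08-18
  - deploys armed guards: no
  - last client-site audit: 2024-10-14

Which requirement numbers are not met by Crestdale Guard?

1, 2

1. use-of-force policy absent → not met
2. condition 'provides executive protection' holds; incident-reporting audit 97 days ago vs limit 90 → not met
3. condition 'uses patrol vehicles' holds; training records present → met
4. assault-and-battery coverage $900,000 ≥ $900,000 → met
5. client-site audit 40 days ago vs limit 45 → met
6. complaints pending with the licensing board 0 ≤ 2 → met
7. condition 'deploys armed guards' does not hold → requirement n/a → met
Not met: 1, 2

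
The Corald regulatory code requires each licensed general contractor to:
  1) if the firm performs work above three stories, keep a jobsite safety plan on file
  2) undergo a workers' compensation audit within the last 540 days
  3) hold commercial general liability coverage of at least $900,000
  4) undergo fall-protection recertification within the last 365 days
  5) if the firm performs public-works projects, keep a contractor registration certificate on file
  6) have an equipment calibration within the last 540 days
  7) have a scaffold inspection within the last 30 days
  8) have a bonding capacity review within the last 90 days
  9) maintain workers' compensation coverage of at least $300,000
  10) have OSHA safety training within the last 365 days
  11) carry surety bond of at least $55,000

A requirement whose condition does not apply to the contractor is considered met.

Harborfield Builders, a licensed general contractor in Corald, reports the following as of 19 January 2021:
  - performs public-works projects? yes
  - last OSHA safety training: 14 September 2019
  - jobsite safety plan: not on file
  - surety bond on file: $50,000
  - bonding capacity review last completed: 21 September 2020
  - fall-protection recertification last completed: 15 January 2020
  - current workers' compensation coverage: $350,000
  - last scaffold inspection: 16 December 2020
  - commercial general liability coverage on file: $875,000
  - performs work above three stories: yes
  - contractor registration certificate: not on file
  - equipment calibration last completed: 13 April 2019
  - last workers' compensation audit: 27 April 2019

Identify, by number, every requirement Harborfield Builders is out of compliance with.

1, 2, 3, 4, 5, 6, 7, 8, 10, 11

1. condition 'performs work above three stories' holds; jobsite safety plan absent → not met
2. workers' compensation audit 633 days ago vs limit 540 → not met
3. commercial general liability coverage $875,000 < $900,000 → not met
4. fall-protection recertification 370 days ago vs limit 365 → not met
5. condition 'performs public-works projects' holds; contractor registration certificate absent → not met
6. equipment calibration 647 days ago vs limit 540 → not met
7. scaffold inspection 34 days ago vs limit 30 → not met
8. bonding capacity review 120 days ago vs limit 90 → not met
9. workers' compensation coverage $350,000 ≥ $300,000 → met
10. OSHA safety training 493 days ago vs limit 365 → not met
11. surety bond $50,000 < $55,000 → not met
Not met: 1, 2, 3, 4, 5, 6, 7, 8, 10, 11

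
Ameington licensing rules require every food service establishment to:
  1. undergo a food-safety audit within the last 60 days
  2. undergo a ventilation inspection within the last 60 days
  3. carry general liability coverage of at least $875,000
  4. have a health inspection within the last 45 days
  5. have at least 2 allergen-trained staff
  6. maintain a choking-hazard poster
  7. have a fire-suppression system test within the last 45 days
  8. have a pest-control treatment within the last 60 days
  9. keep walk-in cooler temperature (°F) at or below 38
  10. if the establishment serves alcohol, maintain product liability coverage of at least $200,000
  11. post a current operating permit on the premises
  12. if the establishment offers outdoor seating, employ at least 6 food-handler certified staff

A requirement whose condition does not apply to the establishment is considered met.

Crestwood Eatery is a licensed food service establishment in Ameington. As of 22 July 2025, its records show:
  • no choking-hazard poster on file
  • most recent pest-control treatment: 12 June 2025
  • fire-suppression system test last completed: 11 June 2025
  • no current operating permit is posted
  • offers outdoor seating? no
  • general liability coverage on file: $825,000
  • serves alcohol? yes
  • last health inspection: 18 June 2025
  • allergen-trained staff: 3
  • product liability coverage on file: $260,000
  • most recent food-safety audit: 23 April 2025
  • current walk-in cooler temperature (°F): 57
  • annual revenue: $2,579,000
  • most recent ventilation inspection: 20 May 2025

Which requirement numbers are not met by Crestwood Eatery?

1, 2, 3, 6, 9, 11

1. food-safety audit 90 days ago vs limit 60 → not met
2. ventilation inspection 63 days ago vs limit 60 → not met
3. general liability coverage $825,000 < $875,000 → not met
4. health inspection 34 days ago vs limit 45 → met
5. allergen-trained staff 3 ≥ 2 → met
6. choking-hazard poster absent → not met
7. fire-suppression system test 41 days ago vs limit 45 → met
8. pest-control treatment 40 days ago vs limit 60 → met
9. walk-in cooler temperature (°F) 57 > 38 → not met
10. condition 'serves alcohol' holds; product liability coverage $260,000 ≥ $200,000 → met
11. current operating permit absent → not met
12. condition 'offers outdoor seating' does not hold → requirement n/a → met
Not met: 1, 2, 3, 6, 9, 11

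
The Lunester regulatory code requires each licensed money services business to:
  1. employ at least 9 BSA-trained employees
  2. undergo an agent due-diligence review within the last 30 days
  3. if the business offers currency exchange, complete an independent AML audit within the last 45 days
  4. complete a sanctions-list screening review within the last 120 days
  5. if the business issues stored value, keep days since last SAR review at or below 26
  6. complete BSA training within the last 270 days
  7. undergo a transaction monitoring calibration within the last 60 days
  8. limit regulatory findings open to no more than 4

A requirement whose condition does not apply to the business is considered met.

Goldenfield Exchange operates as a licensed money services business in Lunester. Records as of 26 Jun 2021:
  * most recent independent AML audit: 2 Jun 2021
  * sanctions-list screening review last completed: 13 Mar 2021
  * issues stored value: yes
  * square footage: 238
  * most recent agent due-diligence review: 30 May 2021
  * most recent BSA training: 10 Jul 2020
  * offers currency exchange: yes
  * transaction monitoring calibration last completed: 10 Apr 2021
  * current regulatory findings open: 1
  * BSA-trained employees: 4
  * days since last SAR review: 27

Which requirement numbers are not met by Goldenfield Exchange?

1, 5, 6, 7

1. BSA-trained employees 4 < 9 → not met
2. agent due-diligence review 27 days ago vs limit 30 → met
3. condition 'offers currency exchange' holds; independent AML audit 24 days ago vs limit 45 → met
4. sanctions-list screening review 105 days ago vs limit 120 → met
5. condition 'issues stored value' holds; days since last SAR review 27 > 26 → not met
6. BSA training 351 days ago vs limit 270 → not met
7. transaction monitoring calibration 77 days ago vs limit 60 → not met
8. regulatory findings open 1 ≤ 4 → met
Not met: 1, 5, 6, 7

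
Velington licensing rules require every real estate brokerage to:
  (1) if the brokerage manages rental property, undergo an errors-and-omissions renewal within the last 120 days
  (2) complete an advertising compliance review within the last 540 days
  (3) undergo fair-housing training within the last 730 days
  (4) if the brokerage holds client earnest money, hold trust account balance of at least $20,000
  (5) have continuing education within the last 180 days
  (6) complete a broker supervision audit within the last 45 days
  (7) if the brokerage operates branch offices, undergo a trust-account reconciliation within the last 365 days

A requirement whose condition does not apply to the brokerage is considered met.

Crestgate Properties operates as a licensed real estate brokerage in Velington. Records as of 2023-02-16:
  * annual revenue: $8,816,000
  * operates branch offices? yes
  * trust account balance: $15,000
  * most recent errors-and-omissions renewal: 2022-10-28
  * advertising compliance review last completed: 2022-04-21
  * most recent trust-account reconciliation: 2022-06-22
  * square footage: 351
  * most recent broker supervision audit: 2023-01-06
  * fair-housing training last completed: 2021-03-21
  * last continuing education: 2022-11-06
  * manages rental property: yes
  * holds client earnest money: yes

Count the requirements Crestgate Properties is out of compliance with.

1

1. condition 'manages rental property' holds; errors-and-omissions renewal 111 days ago vs limit 120 → met
2. advertising compliance review 301 days ago vs limit 540 → met
3. fair-housing training 697 days ago vs limit 730 → met
4. condition 'holds client earnest money' holds; trust account balance $15,000 < $20,000 → not met
5. continuing education 102 days ago vs limit 180 → met
6. broker supervision audit 41 days ago vs limit 45 → met
7. condition 'operates branch offices' holds; trust-account reconciliation 239 days ago vs limit 365 → met
Not met: 1 of 7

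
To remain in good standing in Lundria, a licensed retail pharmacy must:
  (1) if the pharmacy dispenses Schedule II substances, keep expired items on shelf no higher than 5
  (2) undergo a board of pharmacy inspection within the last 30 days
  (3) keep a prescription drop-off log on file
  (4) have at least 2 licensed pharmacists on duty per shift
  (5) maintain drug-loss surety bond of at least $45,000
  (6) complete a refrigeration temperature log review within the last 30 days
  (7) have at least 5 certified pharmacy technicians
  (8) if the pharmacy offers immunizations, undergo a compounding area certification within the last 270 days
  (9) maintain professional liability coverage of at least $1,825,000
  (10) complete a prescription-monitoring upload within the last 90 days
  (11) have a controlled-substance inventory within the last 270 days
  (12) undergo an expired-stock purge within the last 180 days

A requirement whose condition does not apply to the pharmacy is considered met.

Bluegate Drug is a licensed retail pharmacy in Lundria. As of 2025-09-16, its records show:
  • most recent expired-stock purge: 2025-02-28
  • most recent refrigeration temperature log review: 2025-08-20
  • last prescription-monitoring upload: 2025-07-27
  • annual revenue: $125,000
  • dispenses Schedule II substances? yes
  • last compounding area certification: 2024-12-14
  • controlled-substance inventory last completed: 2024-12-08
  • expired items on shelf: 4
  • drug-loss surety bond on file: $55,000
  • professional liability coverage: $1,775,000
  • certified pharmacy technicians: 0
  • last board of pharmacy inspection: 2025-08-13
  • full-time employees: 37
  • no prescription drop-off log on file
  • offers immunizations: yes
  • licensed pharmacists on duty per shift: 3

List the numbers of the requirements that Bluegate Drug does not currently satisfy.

1. condition 'dispenses Schedule II substances' holds; expired items on shelf 4 ≤ 5 → met
2. board of pharmacy inspection 34 days ago vs limit 30 → not met
3. prescription drop-off log absent → not met
4. licensed pharmacists on duty per shift 3 ≥ 2 → met
5. drug-loss surety bond $55,000 ≥ $45,000 → met
6. refrigeration temperature log review 27 days ago vs limit 30 → met
7. certified pharmacy technicians 0 < 5 → not met
8. condition 'offers immunizations' holds; compounding area certification 276 days ago vs limit 270 → not met
9. professional liability coverage $1,775,000 < $1,825,000 → not met
10. prescription-monitoring upload 51 days ago vs limit 90 → met
11. controlled-substance inventory 282 days ago vs limit 270 → not met
12. expired-stock purge 200 days ago vs limit 180 → not met
Not met: 2, 3, 7, 8, 9, 11, 12

2, 3, 7, 8, 9, 11, 12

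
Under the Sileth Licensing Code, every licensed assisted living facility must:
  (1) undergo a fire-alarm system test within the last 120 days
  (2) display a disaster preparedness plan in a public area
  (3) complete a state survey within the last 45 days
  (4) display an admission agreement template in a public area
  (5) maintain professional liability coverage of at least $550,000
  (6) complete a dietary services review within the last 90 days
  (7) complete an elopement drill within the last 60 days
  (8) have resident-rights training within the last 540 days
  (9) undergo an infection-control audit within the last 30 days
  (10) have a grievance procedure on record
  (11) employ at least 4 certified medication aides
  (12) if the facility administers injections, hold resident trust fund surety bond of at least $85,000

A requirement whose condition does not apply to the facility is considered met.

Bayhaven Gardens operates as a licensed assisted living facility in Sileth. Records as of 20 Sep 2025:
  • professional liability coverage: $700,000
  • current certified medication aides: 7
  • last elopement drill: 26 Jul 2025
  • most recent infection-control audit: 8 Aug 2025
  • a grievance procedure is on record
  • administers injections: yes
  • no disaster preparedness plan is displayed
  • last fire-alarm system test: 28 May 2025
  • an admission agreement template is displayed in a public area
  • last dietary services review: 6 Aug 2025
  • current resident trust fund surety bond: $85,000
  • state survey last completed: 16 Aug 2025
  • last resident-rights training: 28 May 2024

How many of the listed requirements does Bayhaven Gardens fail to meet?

2

1. fire-alarm system test 115 days ago vs limit 120 → met
2. disaster preparedness plan absent → not met
3. state survey 35 days ago vs limit 45 → met
4. admission agreement template present → met
5. professional liability coverage $700,000 ≥ $550,000 → met
6. dietary services review 45 days ago vs limit 90 → met
7. elopement drill 56 days ago vs limit 60 → met
8. resident-rights training 480 days ago vs limit 540 → met
9. infection-control audit 43 days ago vs limit 30 → not met
10. grievance procedure present → met
11. certified medication aides 7 ≥ 4 → met
12. condition 'administers injections' holds; resident trust fund surety bond $85,000 ≥ $85,000 → met
Not met: 2 of 12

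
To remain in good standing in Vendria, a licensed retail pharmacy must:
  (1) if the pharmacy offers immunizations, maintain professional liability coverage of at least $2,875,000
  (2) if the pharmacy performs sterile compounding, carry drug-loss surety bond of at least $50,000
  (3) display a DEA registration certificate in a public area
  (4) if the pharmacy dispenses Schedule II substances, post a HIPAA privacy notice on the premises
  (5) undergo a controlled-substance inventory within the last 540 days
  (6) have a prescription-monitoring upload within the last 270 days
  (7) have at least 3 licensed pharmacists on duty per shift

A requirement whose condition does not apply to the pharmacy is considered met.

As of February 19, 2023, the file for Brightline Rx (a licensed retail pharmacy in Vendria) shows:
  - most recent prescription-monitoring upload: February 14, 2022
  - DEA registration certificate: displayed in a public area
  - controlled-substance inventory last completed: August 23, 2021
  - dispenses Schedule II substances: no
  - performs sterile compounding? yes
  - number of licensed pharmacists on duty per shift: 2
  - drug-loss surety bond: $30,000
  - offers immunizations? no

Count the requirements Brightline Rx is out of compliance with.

1. condition 'offers immunizations' does not hold → requirement n/a → met
2. condition 'performs sterile compounding' holds; drug-loss surety bond $30,000 < $50,000 → not met
3. DEA registration certificate present → met
4. condition 'dispenses Schedule II substances' does not hold → requirement n/a → met
5. controlled-substance inventory 545 days ago vs limit 540 → not met
6. prescription-monitoring upload 370 days ago vs limit 270 → not met
7. licensed pharmacists on duty per shift 2 < 3 → not met
Not met: 4 of 7

4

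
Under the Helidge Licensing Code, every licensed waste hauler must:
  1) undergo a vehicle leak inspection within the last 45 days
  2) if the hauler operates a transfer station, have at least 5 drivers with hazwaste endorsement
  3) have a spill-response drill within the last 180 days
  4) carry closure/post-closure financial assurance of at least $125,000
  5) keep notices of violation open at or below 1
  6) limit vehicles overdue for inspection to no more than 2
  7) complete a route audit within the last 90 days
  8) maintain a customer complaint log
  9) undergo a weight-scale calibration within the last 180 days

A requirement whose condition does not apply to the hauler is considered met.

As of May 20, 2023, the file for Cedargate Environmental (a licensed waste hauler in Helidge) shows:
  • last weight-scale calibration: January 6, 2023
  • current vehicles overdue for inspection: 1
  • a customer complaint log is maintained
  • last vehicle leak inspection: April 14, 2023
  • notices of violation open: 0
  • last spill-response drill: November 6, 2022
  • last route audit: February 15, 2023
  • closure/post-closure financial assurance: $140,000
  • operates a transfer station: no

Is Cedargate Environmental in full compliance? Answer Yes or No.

1. vehicle leak inspection 36 days ago vs limit 45 → met
2. condition 'operates a transfer station' does not hold → requirement n/a → met
3. spill-response drill 195 days ago vs limit 180 → not met
4. closure/post-closure financial assurance $140,000 ≥ $125,000 → met
5. notices of violation open 0 ≤ 1 → met
6. vehicles overdue for inspection 1 ≤ 2 → met
7. route audit 94 days ago vs limit 90 → not met
8. customer complaint log present → met
9. weight-scale calibration 134 days ago vs limit 180 → met
Not met: 3, 7

No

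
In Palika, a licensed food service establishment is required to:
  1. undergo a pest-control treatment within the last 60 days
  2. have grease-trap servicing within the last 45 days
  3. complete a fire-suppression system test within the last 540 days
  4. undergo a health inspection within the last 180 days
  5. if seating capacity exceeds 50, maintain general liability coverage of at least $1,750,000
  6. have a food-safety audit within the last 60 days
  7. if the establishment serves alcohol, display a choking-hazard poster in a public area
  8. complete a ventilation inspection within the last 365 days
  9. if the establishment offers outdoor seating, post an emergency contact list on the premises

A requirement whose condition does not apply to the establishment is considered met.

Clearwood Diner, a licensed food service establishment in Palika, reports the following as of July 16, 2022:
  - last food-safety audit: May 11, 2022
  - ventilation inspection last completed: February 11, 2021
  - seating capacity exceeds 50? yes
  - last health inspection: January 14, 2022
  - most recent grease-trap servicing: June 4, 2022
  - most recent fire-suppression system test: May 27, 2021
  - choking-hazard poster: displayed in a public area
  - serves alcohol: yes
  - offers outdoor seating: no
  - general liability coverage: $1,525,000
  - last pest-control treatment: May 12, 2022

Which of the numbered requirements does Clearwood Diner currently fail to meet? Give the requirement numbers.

1, 4, 5, 6, 8

1. pest-control treatment 65 days ago vs limit 60 → not met
2. grease-trap servicing 42 days ago vs limit 45 → met
3. fire-suppression system test 415 days ago vs limit 540 → met
4. health inspection 183 days ago vs limit 180 → not met
5. condition 'seating capacity exceeds 50' holds; general liability coverage $1,525,000 < $1,750,000 → not met
6. food-safety audit 66 days ago vs limit 60 → not met
7. condition 'serves alcohol' holds; choking-hazard poster present → met
8. ventilation inspection 520 days ago vs limit 365 → not met
9. condition 'offers outdoor seating' does not hold → requirement n/a → met
Not met: 1, 4, 5, 6, 8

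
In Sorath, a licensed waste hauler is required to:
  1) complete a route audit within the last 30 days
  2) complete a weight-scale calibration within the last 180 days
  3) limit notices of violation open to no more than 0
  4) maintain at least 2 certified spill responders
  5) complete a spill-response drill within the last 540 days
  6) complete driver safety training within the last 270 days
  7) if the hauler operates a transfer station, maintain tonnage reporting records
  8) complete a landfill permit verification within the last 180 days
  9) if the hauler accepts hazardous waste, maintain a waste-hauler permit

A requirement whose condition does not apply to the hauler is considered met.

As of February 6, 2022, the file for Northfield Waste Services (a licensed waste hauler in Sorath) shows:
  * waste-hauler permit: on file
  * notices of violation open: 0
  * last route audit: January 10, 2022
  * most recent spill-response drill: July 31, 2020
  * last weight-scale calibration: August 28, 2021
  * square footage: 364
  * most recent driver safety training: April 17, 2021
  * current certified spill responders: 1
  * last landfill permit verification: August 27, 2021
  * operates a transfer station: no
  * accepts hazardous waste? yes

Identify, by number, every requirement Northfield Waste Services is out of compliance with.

4, 5, 6

1. route audit 27 days ago vs limit 30 → met
2. weight-scale calibration 162 days ago vs limit 180 → met
3. notices of violation open 0 ≤ 0 → met
4. certified spill responders 1 < 2 → not met
5. spill-response drill 555 days ago vs limit 540 → not met
6. driver safety training 295 days ago vs limit 270 → not met
7. condition 'operates a transfer station' does not hold → requirement n/a → met
8. landfill permit verification 163 days ago vs limit 180 → met
9. condition 'accepts hazardous waste' holds; waste-hauler permit present → met
Not met: 4, 5, 6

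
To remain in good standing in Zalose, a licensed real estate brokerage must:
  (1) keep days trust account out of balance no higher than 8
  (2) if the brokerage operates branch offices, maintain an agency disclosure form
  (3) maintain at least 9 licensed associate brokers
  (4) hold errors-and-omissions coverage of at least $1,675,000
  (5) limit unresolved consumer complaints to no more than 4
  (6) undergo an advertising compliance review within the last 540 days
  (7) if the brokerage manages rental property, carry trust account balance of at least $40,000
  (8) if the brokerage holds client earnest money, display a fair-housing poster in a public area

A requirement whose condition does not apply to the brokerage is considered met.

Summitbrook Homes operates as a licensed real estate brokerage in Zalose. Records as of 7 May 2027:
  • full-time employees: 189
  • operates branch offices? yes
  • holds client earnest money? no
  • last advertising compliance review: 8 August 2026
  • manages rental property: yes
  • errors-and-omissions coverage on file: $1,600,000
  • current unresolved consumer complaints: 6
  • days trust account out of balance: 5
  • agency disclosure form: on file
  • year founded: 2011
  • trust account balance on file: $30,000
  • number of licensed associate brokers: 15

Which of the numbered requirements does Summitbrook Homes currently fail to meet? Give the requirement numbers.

4, 5, 7

1. days trust account out of balance 5 ≤ 8 → met
2. condition 'operates branch offices' holds; agency disclosure form present → met
3. licensed associate brokers 15 ≥ 9 → met
4. errors-and-omissions coverage $1,600,000 < $1,675,000 → not met
5. unresolved consumer complaints 6 > 4 → not met
6. advertising compliance review 272 days ago vs limit 540 → met
7. condition 'manages rental property' holds; trust account balance $30,000 < $40,000 → not met
8. condition 'holds client earnest money' does not hold → requirement n/a → met
Not met: 4, 5, 7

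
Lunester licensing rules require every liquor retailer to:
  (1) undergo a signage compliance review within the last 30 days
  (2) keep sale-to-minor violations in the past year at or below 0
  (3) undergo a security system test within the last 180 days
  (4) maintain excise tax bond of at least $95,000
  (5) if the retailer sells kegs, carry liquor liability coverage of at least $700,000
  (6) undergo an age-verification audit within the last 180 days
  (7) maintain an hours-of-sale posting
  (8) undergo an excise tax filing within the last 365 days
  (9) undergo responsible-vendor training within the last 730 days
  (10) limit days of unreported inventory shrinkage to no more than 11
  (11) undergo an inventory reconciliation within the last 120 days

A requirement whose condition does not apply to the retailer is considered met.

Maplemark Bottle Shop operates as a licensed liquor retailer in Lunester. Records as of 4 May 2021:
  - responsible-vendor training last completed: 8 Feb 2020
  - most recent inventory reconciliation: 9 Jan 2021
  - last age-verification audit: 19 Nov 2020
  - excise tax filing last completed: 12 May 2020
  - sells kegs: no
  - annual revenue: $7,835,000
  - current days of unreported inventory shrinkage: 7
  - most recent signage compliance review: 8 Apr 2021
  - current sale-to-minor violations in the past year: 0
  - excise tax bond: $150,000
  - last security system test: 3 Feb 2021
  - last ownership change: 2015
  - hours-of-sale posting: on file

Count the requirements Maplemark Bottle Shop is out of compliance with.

1. signage compliance review 26 days ago vs limit 30 → met
2. sale-to-minor violations in the past year 0 ≤ 0 → met
3. security system test 90 days ago vs limit 180 → met
4. excise tax bond $150,000 ≥ $95,000 → met
5. condition 'sells kegs' does not hold → requirement n/a → met
6. age-verification audit 166 days ago vs limit 180 → met
7. hours-of-sale posting present → met
8. excise tax filing 357 days ago vs limit 365 → met
9. responsible-vendor training 451 days ago vs limit 730 → met
10. days of unreported inventory shrinkage 7 ≤ 11 → met
11. inventory reconciliation 115 days ago vs limit 120 → met
Not met: 0 of 11

0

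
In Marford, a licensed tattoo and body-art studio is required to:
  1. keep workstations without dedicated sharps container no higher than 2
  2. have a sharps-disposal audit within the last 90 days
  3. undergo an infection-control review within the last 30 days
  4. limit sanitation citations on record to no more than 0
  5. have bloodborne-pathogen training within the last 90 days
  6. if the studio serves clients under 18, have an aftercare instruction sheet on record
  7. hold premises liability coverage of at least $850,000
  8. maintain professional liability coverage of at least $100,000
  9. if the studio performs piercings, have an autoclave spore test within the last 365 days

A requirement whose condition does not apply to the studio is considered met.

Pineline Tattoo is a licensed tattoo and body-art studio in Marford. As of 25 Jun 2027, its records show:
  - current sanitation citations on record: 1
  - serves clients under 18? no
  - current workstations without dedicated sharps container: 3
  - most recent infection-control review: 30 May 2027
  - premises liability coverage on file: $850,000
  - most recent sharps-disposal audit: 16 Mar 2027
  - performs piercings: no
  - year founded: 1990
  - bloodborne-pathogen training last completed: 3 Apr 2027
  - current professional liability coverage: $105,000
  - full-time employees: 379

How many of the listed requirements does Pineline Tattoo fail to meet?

1. workstations without dedicated sharps container 3 > 2 → not met
2. sharps-disposal audit 101 days ago vs limit 90 → not met
3. infection-control review 26 days ago vs limit 30 → met
4. sanitation citations on record 1 > 0 → not met
5. bloodborne-pathogen training 83 days ago vs limit 90 → met
6. condition 'serves clients under 18' does not hold → requirement n/a → met
7. premises liability coverage $850,000 ≥ $850,000 → met
8. professional liability coverage $105,000 ≥ $100,000 → met
9. condition 'performs piercings' does not hold → requirement n/a → met
Not met: 3 of 9

3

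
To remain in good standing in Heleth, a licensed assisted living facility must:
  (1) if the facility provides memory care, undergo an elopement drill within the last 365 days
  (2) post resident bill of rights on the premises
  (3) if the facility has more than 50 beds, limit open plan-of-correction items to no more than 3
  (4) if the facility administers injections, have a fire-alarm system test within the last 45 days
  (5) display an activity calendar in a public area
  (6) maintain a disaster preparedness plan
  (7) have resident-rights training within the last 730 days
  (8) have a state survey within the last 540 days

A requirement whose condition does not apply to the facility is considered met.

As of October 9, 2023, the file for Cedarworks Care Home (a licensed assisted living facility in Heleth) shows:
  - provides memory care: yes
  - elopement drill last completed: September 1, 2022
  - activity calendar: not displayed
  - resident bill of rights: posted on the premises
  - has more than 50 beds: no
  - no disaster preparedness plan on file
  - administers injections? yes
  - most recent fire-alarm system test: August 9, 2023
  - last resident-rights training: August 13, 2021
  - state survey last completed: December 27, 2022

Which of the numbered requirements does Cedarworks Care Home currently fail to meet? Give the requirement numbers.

1, 4, 5, 6, 7

1. condition 'provides memory care' holds; elopement drill 403 days ago vs limit 365 → not met
2. resident bill of rights present → met
3. condition 'has more than 50 beds' does not hold → requirement n/a → met
4. condition 'administers injections' holds; fire-alarm system test 61 days ago vs limit 45 → not met
5. activity calendar absent → not met
6. disaster preparedness plan absent → not met
7. resident-rights training 787 days ago vs limit 730 → not met
8. state survey 286 days ago vs limit 540 → met
Not met: 1, 4, 5, 6, 7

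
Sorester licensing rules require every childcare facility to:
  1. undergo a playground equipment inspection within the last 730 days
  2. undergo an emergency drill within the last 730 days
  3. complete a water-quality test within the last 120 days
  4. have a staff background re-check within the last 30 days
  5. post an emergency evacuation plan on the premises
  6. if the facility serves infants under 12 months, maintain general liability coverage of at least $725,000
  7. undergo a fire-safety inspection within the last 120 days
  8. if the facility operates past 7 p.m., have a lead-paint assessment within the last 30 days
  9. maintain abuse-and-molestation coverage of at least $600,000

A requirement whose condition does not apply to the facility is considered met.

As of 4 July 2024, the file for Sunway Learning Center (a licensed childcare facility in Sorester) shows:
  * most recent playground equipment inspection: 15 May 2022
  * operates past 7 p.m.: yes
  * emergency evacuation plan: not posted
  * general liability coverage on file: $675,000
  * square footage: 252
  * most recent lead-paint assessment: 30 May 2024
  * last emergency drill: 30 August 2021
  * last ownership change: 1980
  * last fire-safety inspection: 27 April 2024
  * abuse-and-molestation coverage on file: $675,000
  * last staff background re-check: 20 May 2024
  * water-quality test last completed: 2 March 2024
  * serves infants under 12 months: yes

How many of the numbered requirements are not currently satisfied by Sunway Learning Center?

1. playground equipment inspection 781 days ago vs limit 730 → not met
2. emergency drill 1039 days ago vs limit 730 → not met
3. water-quality test 124 days ago vs limit 120 → not met
4. staff background re-check 45 days ago vs limit 30 → not met
5. emergency evacuation plan absent → not met
6. condition 'serves infants under 12 months' holds; general liability coverage $675,000 < $725,000 → not met
7. fire-safety inspection 68 days ago vs limit 120 → met
8. condition 'operates past 7 p.m.' holds; lead-paint assessment 35 days ago vs limit 30 → not met
9. abuse-and-molestation coverage $675,000 ≥ $600,000 → met
Not met: 7 of 9

7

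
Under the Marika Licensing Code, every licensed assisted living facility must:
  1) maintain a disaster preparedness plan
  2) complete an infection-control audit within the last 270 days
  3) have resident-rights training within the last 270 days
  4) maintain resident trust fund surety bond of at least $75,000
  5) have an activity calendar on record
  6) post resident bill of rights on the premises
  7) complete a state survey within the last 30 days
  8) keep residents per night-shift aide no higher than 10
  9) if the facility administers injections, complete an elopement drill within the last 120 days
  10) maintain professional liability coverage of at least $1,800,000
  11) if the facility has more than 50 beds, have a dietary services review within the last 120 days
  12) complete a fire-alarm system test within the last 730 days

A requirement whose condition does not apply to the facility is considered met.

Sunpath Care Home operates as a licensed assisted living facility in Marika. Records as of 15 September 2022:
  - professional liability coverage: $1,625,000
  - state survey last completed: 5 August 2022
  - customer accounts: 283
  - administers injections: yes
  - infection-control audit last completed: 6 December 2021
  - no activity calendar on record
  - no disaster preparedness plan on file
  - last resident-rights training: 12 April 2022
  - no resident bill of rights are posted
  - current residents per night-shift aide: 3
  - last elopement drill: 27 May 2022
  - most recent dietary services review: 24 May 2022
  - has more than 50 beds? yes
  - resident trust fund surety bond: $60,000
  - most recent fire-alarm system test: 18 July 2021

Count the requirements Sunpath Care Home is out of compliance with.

7

1. disaster preparedness plan absent → not met
2. infection-control audit 283 days ago vs limit 270 → not met
3. resident-rights training 156 days ago vs limit 270 → met
4. resident trust fund surety bond $60,000 < $75,000 → not met
5. activity calendar absent → not met
6. resident bill of rights absent → not met
7. state survey 41 days ago vs limit 30 → not met
8. residents per night-shift aide 3 ≤ 10 → met
9. condition 'administers injections' holds; elopement drill 111 days ago vs limit 120 → met
10. professional liability coverage $1,625,000 < $1,800,000 → not met
11. condition 'has more than 50 beds' holds; dietary services review 114 days ago vs limit 120 → met
12. fire-alarm system test 424 days ago vs limit 730 → met
Not met: 7 of 12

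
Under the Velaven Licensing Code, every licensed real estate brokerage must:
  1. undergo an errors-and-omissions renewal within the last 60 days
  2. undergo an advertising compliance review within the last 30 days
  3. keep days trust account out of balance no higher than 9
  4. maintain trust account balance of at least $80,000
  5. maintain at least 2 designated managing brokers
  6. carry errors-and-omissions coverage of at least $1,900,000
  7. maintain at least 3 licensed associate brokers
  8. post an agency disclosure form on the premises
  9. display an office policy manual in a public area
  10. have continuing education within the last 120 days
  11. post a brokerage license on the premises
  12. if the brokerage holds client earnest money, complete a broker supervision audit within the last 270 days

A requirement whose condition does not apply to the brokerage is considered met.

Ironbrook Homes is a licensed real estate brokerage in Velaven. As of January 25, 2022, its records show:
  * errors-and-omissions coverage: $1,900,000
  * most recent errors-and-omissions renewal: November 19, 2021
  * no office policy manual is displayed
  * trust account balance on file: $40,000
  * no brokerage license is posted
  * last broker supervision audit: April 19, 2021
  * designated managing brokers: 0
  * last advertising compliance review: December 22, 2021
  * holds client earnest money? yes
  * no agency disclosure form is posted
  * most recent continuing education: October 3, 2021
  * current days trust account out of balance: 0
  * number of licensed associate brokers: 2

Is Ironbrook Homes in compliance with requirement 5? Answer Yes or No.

No

5. designated managing brokers 0 < 2 → not met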